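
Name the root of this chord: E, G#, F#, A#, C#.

F#

Reordering E, G#, F#, A#, C# into stacked thirds gives F#–A#–C#–E–G#; the bottom of that stack, F#, is the root.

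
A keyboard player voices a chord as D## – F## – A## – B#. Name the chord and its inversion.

The pitch classes D##, F##, A##, B# arrange in thirds as B#–D##–F##–A##: a B# major seventh chord.
With the third (D##) in the bass, the chord is in first inversion (figured bass 6/5).

B# major seventh, first inversion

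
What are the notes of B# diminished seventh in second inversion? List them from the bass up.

F#, A, B#, D#

The chord tones are B#–D#–F#–A. With the fifth (F#) lowest for second inversion: F#, A, B#, D#.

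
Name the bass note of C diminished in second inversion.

C diminished is C–Eb–Gb. Second inversion places the fifth in the bass: Gb.

Gb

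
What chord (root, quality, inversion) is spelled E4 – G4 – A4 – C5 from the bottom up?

The pitch classes E, G, A, C arrange in thirds as A–C–E–G: an A minor seventh chord.
The lowest note is E, the fifth of the chord, so this is second inversion (figured bass 4/3).

A minor seventh, second inversion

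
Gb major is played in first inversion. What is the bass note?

Bb

Gb major is Gb–Bb–Db. First inversion places the third in the bass: Bb.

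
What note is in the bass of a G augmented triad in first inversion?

In first inversion the third is lowest. For G augmented (G–B–D#) that is B.

B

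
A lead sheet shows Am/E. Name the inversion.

second inversion

Am/E means A minor with E in the bass. E is the fifth of A minor (A–C–E), so this is second inversion.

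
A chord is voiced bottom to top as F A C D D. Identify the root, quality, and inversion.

Reducing to letter names: F, A, C, D. These stack in thirds as D–F–A–C — a D minor seventh chord.
With the third (F) in the bass, the chord is in first inversion (figured bass 6/5).

D minor seventh, first inversion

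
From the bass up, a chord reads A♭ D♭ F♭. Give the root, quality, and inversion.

The pitch classes Ab, Db, Fb arrange in thirds as Db–Fb–Ab: a Db minor triad.
The lowest note is Ab, the fifth of the chord, so this is second inversion (figured bass 6/4).

Db minor, second inversion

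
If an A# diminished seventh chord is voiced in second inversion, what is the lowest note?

In second inversion the fifth is lowest. For A# diminished seventh (A#–C#–E–G) that is E.

E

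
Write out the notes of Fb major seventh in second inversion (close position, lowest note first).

Fb major seventh is Fb–Ab–Cb–Eb. Second inversion puts the fifth (Cb) in the bass, with the remaining tones above: Cb, Eb, Fb, Ab.

Cb, Eb, Fb, Ab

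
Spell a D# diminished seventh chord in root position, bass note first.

Spelling D# diminished seventh: D#–F#–A–C. In root position the root is bass, giving D#, F#, A, C from the bottom.

D#, F#, A, C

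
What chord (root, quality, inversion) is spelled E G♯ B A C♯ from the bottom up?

The distinct note names are E, G#, B, A, C#. Stacked in thirds they read A–C#–E–G#–B, which is a major ninth chord on A.
The lowest note is E, the fifth of the chord, so this is second inversion.

A major ninth, second inversion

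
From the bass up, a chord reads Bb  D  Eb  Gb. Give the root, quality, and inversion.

Eb minor-major seventh, second inversion

The distinct note names are Bb, D, Eb, Gb. Stacked in thirds they read Eb–Gb–Bb–D, which is a minor-major seventh chord on Eb.
Bb is the fifth of Eb minor-major seventh; fifth in the bass means second inversion (figured bass 4/3).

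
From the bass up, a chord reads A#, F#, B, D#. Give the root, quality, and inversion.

The distinct note names are A#, F#, B, D#. Stacked in thirds they read B–D#–F#–A#, which is a major seventh chord on B.
With the seventh (A#) in the bass, the chord is in third inversion (figured bass 4/2).

B major seventh, third inversion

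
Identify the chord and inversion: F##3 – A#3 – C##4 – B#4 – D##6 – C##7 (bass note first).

B# dominant ninth, second inversion

The pitch classes F##, A#, C##, B#, D## arrange in thirds as B#–D##–F##–A#–C##: a B# dominant ninth chord.
F## is the fifth of B# dominant ninth; fifth in the bass means second inversion.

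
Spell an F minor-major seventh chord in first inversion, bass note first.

Ab, C, E, F

F minor-major seventh is F–Ab–C–E. First inversion puts the third (Ab) in the bass, with the remaining tones above: Ab, C, E, F.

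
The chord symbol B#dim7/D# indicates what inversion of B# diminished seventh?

first inversion

B#dim7/D# means B# diminished seventh with D# in the bass. D# is the third of B# diminished seventh (B#–D#–F#–A), so this is first inversion.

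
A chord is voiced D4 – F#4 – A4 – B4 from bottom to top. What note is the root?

Reordering D, F#, A, B into stacked thirds gives B–D–F#–A; the bottom of that stack, B, is the root.

B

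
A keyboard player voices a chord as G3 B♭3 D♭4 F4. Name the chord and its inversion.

G half-diminished seventh, root position

The distinct note names are G, Bb, Db, F. Stacked in thirds they read G–Bb–Db–F, which is a half-diminished seventh chord on G.
G is the root of G half-diminished seventh; root in the bass means root position (figured bass 7).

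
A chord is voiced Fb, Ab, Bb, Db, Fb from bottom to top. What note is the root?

Reordering Fb, Ab, Bb, Db into stacked thirds gives Bb–Db–Fb–Ab; the bottom of that stack, Bb, is the root.

Bb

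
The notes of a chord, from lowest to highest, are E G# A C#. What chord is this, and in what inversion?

A major seventh, second inversion

Reducing to letter names: E, G#, A, C#. These stack in thirds as A–C#–E–G# — an A major seventh chord.
With the fifth (E) in the bass, the chord is in second inversion (figured bass 4/3).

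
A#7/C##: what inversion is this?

A#7/C## means A# dominant seventh with C## in the bass. C## is the third of A# dominant seventh (A#–C##–E#–G#), so this is first inversion.

first inversion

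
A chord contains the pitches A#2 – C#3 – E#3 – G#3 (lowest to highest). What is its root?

A#

A#, C#, E#, G# are the tones of an A# minor seventh chord (A#–C#–E#–G#), making A# the root.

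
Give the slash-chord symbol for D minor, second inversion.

Dm/A

Second inversion of D minor has the fifth (A) in the bass. As a slash chord: Dm/A.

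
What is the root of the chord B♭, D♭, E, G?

Bb, Db, E, G are the tones of an E diminished seventh chord (E–G–Bb–Db), making E the root.

E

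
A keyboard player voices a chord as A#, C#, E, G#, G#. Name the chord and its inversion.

A# half-diminished seventh, root position

Reducing to letter names: A#, C#, E, G#. These stack in thirds as A#–C#–E–G# — an A# half-diminished seventh chord.
The lowest note is A#, the root of the chord, so this is root position (figured bass 7).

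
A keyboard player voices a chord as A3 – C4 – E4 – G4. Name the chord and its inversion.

A minor seventh, root position

The pitch classes A, C, E, G arrange in thirds as A–C–E–G: an A minor seventh chord.
The lowest note is A, the root of the chord, so this is root position (figured bass 7).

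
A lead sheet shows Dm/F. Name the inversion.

first inversion

Dm/F means D minor with F in the bass. F is the third of D minor (D–F–A), so this is first inversion.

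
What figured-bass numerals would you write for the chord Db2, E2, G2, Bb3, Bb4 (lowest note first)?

4/2

The notes Db, E, G, Bb stack in thirds as E–G–Bb–Db — an E diminished seventh chord. The bass Db is the seventh, so this is third inversion: figured 4/2.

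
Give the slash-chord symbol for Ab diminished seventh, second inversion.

Second inversion of Ab diminished seventh has the fifth (Ebb) in the bass. As a slash chord: Abdim7/Ebb.

Abdim7/Ebb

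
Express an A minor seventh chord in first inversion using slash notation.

Am7/C

First inversion of A minor seventh has the third (C) in the bass. As a slash chord: Am7/C.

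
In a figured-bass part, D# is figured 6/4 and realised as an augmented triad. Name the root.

G

The figures 6/4 mean the fifth of the chord is in the bass. If D# is the fifth of an augmented triad, the root is G (chord tones G–B–D#).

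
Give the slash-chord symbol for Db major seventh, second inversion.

Dbmaj7/Ab

Second inversion of Db major seventh has the fifth (Ab) in the bass. As a slash chord: Dbmaj7/Ab.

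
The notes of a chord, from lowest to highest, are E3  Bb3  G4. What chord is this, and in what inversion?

The distinct note names are E, Bb, G. Stacked in thirds they read E–G–Bb, which is a diminished triad on E.
The lowest note is E, the root of the chord, so this is root position (figured bass 5/3).

E diminished, root position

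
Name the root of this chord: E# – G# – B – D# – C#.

The distinct letter names are E#, G#, B, D#, C#. Arranged as a stack of thirds they read C#–E#–G#–B–D#, so C# is the root (a C# dominant ninth chord).

C#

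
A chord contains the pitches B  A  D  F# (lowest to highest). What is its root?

Reordering B, A, D, F# into stacked thirds gives B–D–F#–A; the bottom of that stack, B, is the root.

B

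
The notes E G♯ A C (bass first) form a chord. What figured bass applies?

4/3

The notes E, G#, A, C stack in thirds as A–C–E–G# — an A minor-major seventh chord. The bass E is the fifth, so this is second inversion: figured 4/3.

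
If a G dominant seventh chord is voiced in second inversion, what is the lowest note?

D

The fifth of G dominant seventh (G–B–D–F) is D; that is the bass in second inversion.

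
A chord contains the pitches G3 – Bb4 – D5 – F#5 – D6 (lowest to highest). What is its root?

G

Reordering G, Bb, D, F# into stacked thirds gives G–Bb–D–F#; the bottom of that stack, G, is the root.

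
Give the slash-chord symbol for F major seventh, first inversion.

First inversion of F major seventh has the third (A) in the bass. As a slash chord: Fmaj7/A.

Fmaj7/A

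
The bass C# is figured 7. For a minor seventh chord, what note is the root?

C#

The figures 7 mean the root of the chord is in the bass. If C# is the root of a minor seventh chord, the root is C# (chord tones C#–E–G#–B).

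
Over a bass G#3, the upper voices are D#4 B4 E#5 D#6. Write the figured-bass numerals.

6/5

The notes G#, D#, B, E# stack in thirds as E#–G#–B–D# — an E# half-diminished seventh chord. The bass G# is the third, so this is first inversion: figured 6/5.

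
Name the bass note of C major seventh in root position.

C

The root of C major seventh (C–E–G–B) is C; that is the bass in root position.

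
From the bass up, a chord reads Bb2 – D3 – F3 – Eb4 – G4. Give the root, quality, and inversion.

The distinct note names are Bb, D, F, Eb, G. Stacked in thirds they read Eb–G–Bb–D–F, which is a major ninth chord on Eb.
The lowest note is Bb, the fifth of the chord, so this is second inversion.

Eb major ninth, second inversion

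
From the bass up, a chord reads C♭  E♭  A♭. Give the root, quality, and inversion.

Ab minor, first inversion

Reducing to letter names: Cb, Eb, Ab. These stack in thirds as Ab–Cb–Eb — an Ab minor triad.
Cb is the third of Ab minor; third in the bass means first inversion (figured bass 6).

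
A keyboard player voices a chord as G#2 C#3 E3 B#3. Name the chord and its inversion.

C# minor-major seventh, second inversion

Reducing to letter names: G#, C#, E, B#. These stack in thirds as C#–E–G#–B# — a C# minor-major seventh chord.
G# is the fifth of C# minor-major seventh; fifth in the bass means second inversion (figured bass 4/3).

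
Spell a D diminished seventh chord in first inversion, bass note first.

F, Ab, Cb, D

D diminished seventh is D–F–Ab–Cb. First inversion puts the third (F) in the bass, with the remaining tones above: F, Ab, Cb, D.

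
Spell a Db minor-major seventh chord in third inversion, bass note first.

Spelling Db minor-major seventh: Db–Fb–Ab–C. In third inversion the seventh is bass, giving C, Db, Fb, Ab from the bottom.

C, Db, Fb, Ab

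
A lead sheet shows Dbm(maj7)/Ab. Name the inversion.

Dbm(maj7)/Ab means Db minor-major seventh with Ab in the bass. Ab is the fifth of Db minor-major seventh (Db–Fb–Ab–C), so this is second inversion.

second inversion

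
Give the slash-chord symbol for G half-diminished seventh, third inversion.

Gø7/F

Third inversion of G half-diminished seventh has the seventh (F) in the bass. As a slash chord: Gø7/F.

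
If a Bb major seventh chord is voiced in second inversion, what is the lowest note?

F

The fifth of Bb major seventh (Bb–D–F–A) is F; that is the bass in second inversion.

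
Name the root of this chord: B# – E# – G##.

E#

Reordering B#, E#, G## into stacked thirds gives E#–G##–B#; the bottom of that stack, E#, is the root.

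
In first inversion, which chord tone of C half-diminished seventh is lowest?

C half-diminished seventh is C–Eb–Gb–Bb. First inversion places the third in the bass: Eb.

Eb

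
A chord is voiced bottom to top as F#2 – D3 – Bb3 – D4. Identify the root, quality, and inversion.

Bb augmented, second inversion

Reducing to letter names: F#, D, Bb. These stack in thirds as Bb–D–F# — a Bb augmented triad.
The lowest note is F#, the fifth of the chord, so this is second inversion (figured bass 6/4).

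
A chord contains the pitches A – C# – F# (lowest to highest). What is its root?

F#

The distinct letter names are A, C#, F#. Arranged as a stack of thirds they read F#–A–C#, so F# is the root (an F# minor triad).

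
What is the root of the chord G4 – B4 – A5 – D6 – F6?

G

G, B, A, D, F are the tones of a G dominant ninth chord (G–B–D–F–A), making G the root.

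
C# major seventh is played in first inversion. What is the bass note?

C# major seventh is C#–E#–G#–B#. First inversion places the third in the bass: E#.

E#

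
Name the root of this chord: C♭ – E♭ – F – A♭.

F

Cb, Eb, F, Ab are the tones of an F half-diminished seventh chord (F–Ab–Cb–Eb), making F the root.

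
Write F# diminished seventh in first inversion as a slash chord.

F#dim7/A

First inversion of F# diminished seventh has the third (A) in the bass. As a slash chord: F#dim7/A.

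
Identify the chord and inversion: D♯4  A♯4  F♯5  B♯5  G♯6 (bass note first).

G# dominant ninth, second inversion

Reducing to letter names: D#, A#, F#, B#, G#. These stack in thirds as G#–B#–D#–F#–A# — a G# dominant ninth chord.
With the fifth (D#) in the bass, the chord is in second inversion.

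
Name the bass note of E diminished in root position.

The root of E diminished (E–G–Bb) is E; that is the bass in root position.

E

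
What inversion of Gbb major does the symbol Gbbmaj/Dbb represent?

Gbbmaj/Dbb means Gbb major with Dbb in the bass. Dbb is the fifth of Gbb major (Gbb–Bbb–Dbb), so this is second inversion.

second inversion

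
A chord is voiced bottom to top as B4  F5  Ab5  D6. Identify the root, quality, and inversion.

Reducing to letter names: B, F, Ab, D. These stack in thirds as B–D–F–Ab — a B diminished seventh chord.
The lowest note is B, the root of the chord, so this is root position (figured bass 7).

B diminished seventh, root position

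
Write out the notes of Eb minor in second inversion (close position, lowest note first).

Bb, Eb, Gb

The chord tones are Eb–Gb–Bb. With the fifth (Bb) lowest for second inversion: Bb, Eb, Gb.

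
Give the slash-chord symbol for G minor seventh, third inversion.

Gm7/F

Third inversion of G minor seventh has the seventh (F) in the bass. As a slash chord: Gm7/F.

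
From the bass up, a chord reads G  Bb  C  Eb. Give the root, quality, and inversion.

C minor seventh, second inversion

The pitch classes G, Bb, C, Eb arrange in thirds as C–Eb–G–Bb: a C minor seventh chord.
With the fifth (G) in the bass, the chord is in second inversion (figured bass 4/3).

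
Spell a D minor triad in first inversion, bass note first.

F, A, D

The chord tones are D–F–A. With the third (F) lowest for first inversion: F, A, D.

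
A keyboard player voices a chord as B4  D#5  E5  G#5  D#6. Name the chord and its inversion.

E major seventh, second inversion

Reducing to letter names: B, D#, E, G#. These stack in thirds as E–G#–B–D# — an E major seventh chord.
With the fifth (B) in the bass, the chord is in second inversion (figured bass 4/3).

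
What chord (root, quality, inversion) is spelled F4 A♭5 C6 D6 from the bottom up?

The pitch classes F, Ab, C, D arrange in thirds as D–F–Ab–C: a D half-diminished seventh chord.
F is the third of D half-diminished seventh; third in the bass means first inversion (figured bass 6/5).

D half-diminished seventh, first inversion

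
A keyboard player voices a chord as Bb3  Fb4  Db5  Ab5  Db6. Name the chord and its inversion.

Reducing to letter names: Bb, Fb, Db, Ab. These stack in thirds as Bb–Db–Fb–Ab — a Bb half-diminished seventh chord.
With the root (Bb) in the bass, the chord is in root position (figured bass 7).

Bb half-diminished seventh, root position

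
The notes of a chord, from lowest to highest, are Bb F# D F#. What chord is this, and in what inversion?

The distinct note names are Bb, F#, D. Stacked in thirds they read Bb–D–F#, which is an augmented triad on Bb.
Bb is the root of Bb augmented; root in the bass means root position (figured bass 5/3).

Bb augmented, root position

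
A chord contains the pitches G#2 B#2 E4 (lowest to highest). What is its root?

Reordering G#, B#, E into stacked thirds gives E–G#–B#; the bottom of that stack, E, is the root.

E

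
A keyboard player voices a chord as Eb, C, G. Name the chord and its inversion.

Reducing to letter names: Eb, C, G. These stack in thirds as C–Eb–G — a C minor triad.
The lowest note is Eb, the third of the chord, so this is first inversion (figured bass 6).

C minor, first inversion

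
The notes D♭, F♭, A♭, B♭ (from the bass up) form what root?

Bb

The distinct letter names are Db, Fb, Ab, Bb. Arranged as a stack of thirds they read Bb–Db–Fb–Ab, so Bb is the root (a Bb half-diminished seventh chord).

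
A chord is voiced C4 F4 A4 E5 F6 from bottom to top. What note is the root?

The distinct letter names are C, F, A, E. Arranged as a stack of thirds they read F–A–C–E, so F is the root (an F major seventh chord).

F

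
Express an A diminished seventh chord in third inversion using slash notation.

Adim7/Gb

Third inversion of A diminished seventh has the seventh (Gb) in the bass. As a slash chord: Adim7/Gb.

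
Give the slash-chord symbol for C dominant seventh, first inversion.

First inversion of C dominant seventh has the third (E) in the bass. As a slash chord: C7/E.

C7/E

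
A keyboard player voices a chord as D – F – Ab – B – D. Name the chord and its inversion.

The pitch classes D, F, Ab, B arrange in thirds as B–D–F–Ab: a B diminished seventh chord.
D is the third of B diminished seventh; third in the bass means first inversion (figured bass 6/5).

B diminished seventh, first inversion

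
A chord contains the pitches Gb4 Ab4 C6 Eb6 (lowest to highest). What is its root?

Ab

The distinct letter names are Gb, Ab, C, Eb. Arranged as a stack of thirds they read Ab–C–Eb–Gb, so Ab is the root (an Ab dominant seventh chord).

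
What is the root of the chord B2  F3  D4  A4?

B

Reordering B, F, D, A into stacked thirds gives B–D–F–A; the bottom of that stack, B, is the root.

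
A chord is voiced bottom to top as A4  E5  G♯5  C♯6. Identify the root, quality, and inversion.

A major seventh, root position

Reducing to letter names: A, E, G#, C#. These stack in thirds as A–C#–E–G# — an A major seventh chord.
With the root (A) in the bass, the chord is in root position (figured bass 7).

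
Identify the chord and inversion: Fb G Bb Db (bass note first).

The pitch classes Fb, G, Bb, Db arrange in thirds as G–Bb–Db–Fb: a G diminished seventh chord.
Fb is the seventh of G diminished seventh; seventh in the bass means third inversion (figured bass 4/2).

G diminished seventh, third inversion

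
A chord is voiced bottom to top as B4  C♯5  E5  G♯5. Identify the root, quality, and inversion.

C# minor seventh, third inversion

The distinct note names are B, C#, E, G#. Stacked in thirds they read C#–E–G#–B, which is a minor seventh chord on C#.
The lowest note is B, the seventh of the chord, so this is third inversion (figured bass 4/2).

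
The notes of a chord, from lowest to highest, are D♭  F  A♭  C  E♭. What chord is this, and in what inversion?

The pitch classes Db, F, Ab, C, Eb arrange in thirds as Db–F–Ab–C–Eb: a Db major ninth chord.
The lowest note is Db, the root of the chord, so this is root position.

Db major ninth, root position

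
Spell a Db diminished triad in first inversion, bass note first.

Fb, Abb, Db

Db diminished is Db–Fb–Abb. First inversion puts the third (Fb) in the bass, with the remaining tones above: Fb, Abb, Db.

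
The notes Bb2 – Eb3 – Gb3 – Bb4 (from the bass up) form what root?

Eb

The distinct letter names are Bb, Eb, Gb. Arranged as a stack of thirds they read Eb–Gb–Bb, so Eb is the root (an Eb minor triad).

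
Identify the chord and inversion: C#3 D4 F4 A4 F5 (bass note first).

The distinct note names are C#, D, F, A. Stacked in thirds they read D–F–A–C#, which is a minor-major seventh chord on D.
The lowest note is C#, the seventh of the chord, so this is third inversion (figured bass 4/2).

D minor-major seventh, third inversion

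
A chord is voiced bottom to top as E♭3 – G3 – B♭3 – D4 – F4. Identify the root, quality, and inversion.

Reducing to letter names: Eb, G, Bb, D, F. These stack in thirds as Eb–G–Bb–D–F — an Eb major ninth chord.
With the root (Eb) in the bass, the chord is in root position.

Eb major ninth, root position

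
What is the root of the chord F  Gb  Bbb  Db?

The distinct letter names are F, Gb, Bbb, Db. Arranged as a stack of thirds they read Gb–Bbb–Db–F, so Gb is the root (a Gb minor-major seventh chord).

Gb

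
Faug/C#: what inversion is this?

Faug/C# means F augmented with C# in the bass. C# is the fifth of F augmented (F–A–C#), so this is second inversion.

second inversion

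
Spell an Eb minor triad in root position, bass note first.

Eb, Gb, Bb

Spelling Eb minor: Eb–Gb–Bb. In root position the root is bass, giving Eb, Gb, Bb from the bottom.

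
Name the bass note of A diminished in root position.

A diminished is A–C–Eb. Root position places the root in the bass: A.

A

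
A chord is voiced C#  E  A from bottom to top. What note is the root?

A

C#, E, A are the tones of an A major triad (A–C#–E), making A the root.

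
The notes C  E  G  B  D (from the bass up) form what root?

C

Reordering C, E, G, B, D into stacked thirds gives C–E–G–B–D; the bottom of that stack, C, is the root.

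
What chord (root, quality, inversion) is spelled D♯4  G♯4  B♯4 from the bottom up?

G# major, second inversion

The pitch classes D#, G#, B# arrange in thirds as G#–B#–D#: a G# major triad.
With the fifth (D#) in the bass, the chord is in second inversion (figured bass 6/4).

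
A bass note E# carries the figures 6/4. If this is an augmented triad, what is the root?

The figures 6/4 mean the fifth of the chord is in the bass. If E# is the fifth of an augmented triad, the root is A (chord tones A–C#–E#).

A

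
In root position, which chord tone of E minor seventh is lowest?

In root position the root is lowest. For E minor seventh (E–G–B–D) that is E.

E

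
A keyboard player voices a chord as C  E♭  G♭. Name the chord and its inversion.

C diminished, root position

Reducing to letter names: C, Eb, Gb. These stack in thirds as C–Eb–Gb — a C diminished triad.
C is the root of C diminished; root in the bass means root position (figured bass 5/3).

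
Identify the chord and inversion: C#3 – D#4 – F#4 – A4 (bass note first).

D# half-diminished seventh, third inversion

Reducing to letter names: C#, D#, F#, A. These stack in thirds as D#–F#–A–C# — a D# half-diminished seventh chord.
C# is the seventh of D# half-diminished seventh; seventh in the bass means third inversion (figured bass 4/2).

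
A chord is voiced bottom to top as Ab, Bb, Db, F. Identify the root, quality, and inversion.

Bb minor seventh, third inversion

The pitch classes Ab, Bb, Db, F arrange in thirds as Bb–Db–F–Ab: a Bb minor seventh chord.
With the seventh (Ab) in the bass, the chord is in third inversion (figured bass 4/2).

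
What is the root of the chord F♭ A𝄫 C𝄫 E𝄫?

The distinct letter names are Fb, Abb, Cbb, Ebb. Arranged as a stack of thirds they read Fb–Abb–Cbb–Ebb, so Fb is the root (an Fb half-diminished seventh chord).

Fb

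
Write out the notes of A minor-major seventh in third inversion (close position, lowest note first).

G#, A, C, E

Spelling A minor-major seventh: A–C–E–G#. In third inversion the seventh is bass, giving G#, A, C, E from the bottom.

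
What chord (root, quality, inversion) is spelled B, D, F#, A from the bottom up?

Reducing to letter names: B, D, F#, A. These stack in thirds as B–D–F#–A — a B minor seventh chord.
With the root (B) in the bass, the chord is in root position (figured bass 7).

B minor seventh, root position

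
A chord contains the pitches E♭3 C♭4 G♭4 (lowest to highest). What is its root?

Reordering Eb, Cb, Gb into stacked thirds gives Cb–Eb–Gb; the bottom of that stack, Cb, is the root.

Cb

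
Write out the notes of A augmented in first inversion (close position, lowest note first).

A augmented is A–C#–E#. First inversion puts the third (C#) in the bass, with the remaining tones above: C#, E#, A.

C#, E#, A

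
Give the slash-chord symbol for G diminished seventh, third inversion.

Third inversion of G diminished seventh has the seventh (Fb) in the bass. As a slash chord: Gdim7/Fb.

Gdim7/Fb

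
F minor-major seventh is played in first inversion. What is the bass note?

In first inversion the third is lowest. For F minor-major seventh (F–Ab–C–E) that is Ab.

Ab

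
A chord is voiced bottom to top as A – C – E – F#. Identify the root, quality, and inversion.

F# half-diminished seventh, first inversion

The pitch classes A, C, E, F# arrange in thirds as F#–A–C–E: an F# half-diminished seventh chord.
A is the third of F# half-diminished seventh; third in the bass means first inversion (figured bass 6/5).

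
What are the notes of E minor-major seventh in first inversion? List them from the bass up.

G, B, D#, E

The chord tones are E–G–B–D#. With the third (G) lowest for first inversion: G, B, D#, E.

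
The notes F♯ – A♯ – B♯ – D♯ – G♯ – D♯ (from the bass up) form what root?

F#, A#, B#, D#, G# are the tones of a G# dominant ninth chord (G#–B#–D#–F#–A#), making G# the root.

G#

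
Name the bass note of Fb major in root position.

Fb

In root position the root is lowest. For Fb major (Fb–Ab–Cb) that is Fb.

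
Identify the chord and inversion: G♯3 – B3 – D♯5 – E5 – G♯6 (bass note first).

The pitch classes G#, B, D#, E arrange in thirds as E–G#–B–D#: an E major seventh chord.
The lowest note is G#, the third of the chord, so this is first inversion (figured bass 6/5).

E major seventh, first inversion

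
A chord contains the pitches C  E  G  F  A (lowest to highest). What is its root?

The distinct letter names are C, E, G, F, A. Arranged as a stack of thirds they read F–A–C–E–G, so F is the root (an F major ninth chord).

F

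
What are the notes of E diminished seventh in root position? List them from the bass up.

E, G, Bb, Db

Spelling E diminished seventh: E–G–Bb–Db. In root position the root is bass, giving E, G, Bb, Db from the bottom.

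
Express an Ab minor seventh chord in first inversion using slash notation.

Abm7/Cb

First inversion of Ab minor seventh has the third (Cb) in the bass. As a slash chord: Abm7/Cb.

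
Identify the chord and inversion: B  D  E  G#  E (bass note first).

The distinct note names are B, D, E, G#. Stacked in thirds they read E–G#–B–D, which is a dominant seventh chord on E.
With the fifth (B) in the bass, the chord is in second inversion (figured bass 4/3).

E dominant seventh, second inversion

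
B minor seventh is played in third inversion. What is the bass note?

A

B minor seventh is B–D–F#–A. Third inversion places the seventh in the bass: A.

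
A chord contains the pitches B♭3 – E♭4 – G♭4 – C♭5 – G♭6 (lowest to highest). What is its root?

Reordering Bb, Eb, Gb, Cb into stacked thirds gives Cb–Eb–Gb–Bb; the bottom of that stack, Cb, is the root.

Cb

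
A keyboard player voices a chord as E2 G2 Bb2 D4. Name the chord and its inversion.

The distinct note names are E, G, Bb, D. Stacked in thirds they read E–G–Bb–D, which is a half-diminished seventh chord on E.
With the root (E) in the bass, the chord is in root position (figured bass 7).

E half-diminished seventh, root position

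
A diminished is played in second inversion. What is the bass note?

The fifth of A diminished (A–C–Eb) is Eb; that is the bass in second inversion.

Eb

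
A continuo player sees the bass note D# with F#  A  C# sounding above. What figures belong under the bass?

The notes D#, F#, A, C# stack in thirds as D#–F#–A–C# — a D# half-diminished seventh chord. The bass D# is the root, so this is root position: figured 7.

7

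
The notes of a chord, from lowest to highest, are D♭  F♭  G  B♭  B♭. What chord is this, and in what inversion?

G diminished seventh, second inversion

The distinct note names are Db, Fb, G, Bb. Stacked in thirds they read G–Bb–Db–Fb, which is a diminished seventh chord on G.
The lowest note is Db, the fifth of the chord, so this is second inversion (figured bass 4/3).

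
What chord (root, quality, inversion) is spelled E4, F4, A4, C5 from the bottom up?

The distinct note names are E, F, A, C. Stacked in thirds they read F–A–C–E, which is a major seventh chord on F.
With the seventh (E) in the bass, the chord is in third inversion (figured bass 4/2).

F major seventh, third inversion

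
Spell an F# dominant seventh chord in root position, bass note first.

The chord tones are F#–A#–C#–E. With the root (F#) lowest for root position: F#, A#, C#, E.

F#, A#, C#, E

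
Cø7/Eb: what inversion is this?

Cø7/Eb means C half-diminished seventh with Eb in the bass. Eb is the third of C half-diminished seventh (C–Eb–Gb–Bb), so this is first inversion.

first inversion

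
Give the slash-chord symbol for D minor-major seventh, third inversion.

Dm(maj7)/C#

Third inversion of D minor-major seventh has the seventh (C#) in the bass. As a slash chord: Dm(maj7)/C#.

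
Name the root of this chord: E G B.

E

Reordering E, G, B into stacked thirds gives E–G–B; the bottom of that stack, E, is the root.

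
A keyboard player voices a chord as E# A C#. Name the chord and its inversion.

Reducing to letter names: E#, A, C#. These stack in thirds as A–C#–E# — an A augmented triad.
With the fifth (E#) in the bass, the chord is in second inversion (figured bass 6/4).

A augmented, second inversion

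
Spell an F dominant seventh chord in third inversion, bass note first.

The chord tones are F–A–C–Eb. With the seventh (Eb) lowest for third inversion: Eb, F, A, C.

Eb, F, A, C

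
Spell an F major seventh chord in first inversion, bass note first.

A, C, E, F

The chord tones are F–A–C–E. With the third (A) lowest for first inversion: A, C, E, F.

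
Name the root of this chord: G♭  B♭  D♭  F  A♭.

Reordering Gb, Bb, Db, F, Ab into stacked thirds gives Gb–Bb–Db–F–Ab; the bottom of that stack, Gb, is the root.

Gb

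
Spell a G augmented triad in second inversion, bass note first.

The chord tones are G–B–D#. With the fifth (D#) lowest for second inversion: D#, G, B.

D#, G, B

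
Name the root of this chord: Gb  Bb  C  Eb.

The distinct letter names are Gb, Bb, C, Eb. Arranged as a stack of thirds they read C–Eb–Gb–Bb, so C is the root (a C half-diminished seventh chord).

C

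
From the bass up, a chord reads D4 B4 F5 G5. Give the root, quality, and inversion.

The pitch classes D, B, F, G arrange in thirds as G–B–D–F: a G dominant seventh chord.
D is the fifth of G dominant seventh; fifth in the bass means second inversion (figured bass 4/3).

G dominant seventh, second inversion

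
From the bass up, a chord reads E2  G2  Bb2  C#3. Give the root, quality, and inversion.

C# diminished seventh, first inversion

The distinct note names are E, G, Bb, C#. Stacked in thirds they read C#–E–G–Bb, which is a diminished seventh chord on C#.
With the third (E) in the bass, the chord is in first inversion (figured bass 6/5).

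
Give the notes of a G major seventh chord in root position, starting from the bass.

G, B, D, F#

Spelling G major seventh: G–B–D–F#. In root position the root is bass, giving G, B, D, F# from the bottom.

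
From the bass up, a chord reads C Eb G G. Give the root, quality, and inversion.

The distinct note names are C, Eb, G. Stacked in thirds they read C–Eb–G, which is a minor triad on C.
The lowest note is C, the root of the chord, so this is root position (figured bass 5/3).

C minor, root position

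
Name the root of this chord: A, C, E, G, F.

F

Reordering A, C, E, G, F into stacked thirds gives F–A–C–E–G; the bottom of that stack, F, is the root.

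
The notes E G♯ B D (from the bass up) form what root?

E

E, G#, B, D are the tones of an E dominant seventh chord (E–G#–B–D), making E the root.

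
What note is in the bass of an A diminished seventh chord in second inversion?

Eb

A diminished seventh is A–C–Eb–Gb. Second inversion places the fifth in the bass: Eb.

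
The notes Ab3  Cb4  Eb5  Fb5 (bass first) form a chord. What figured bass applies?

The notes Ab, Cb, Eb, Fb stack in thirds as Fb–Ab–Cb–Eb — an Fb major seventh chord. The bass Ab is the third, so this is first inversion: figured 6/5.

6/5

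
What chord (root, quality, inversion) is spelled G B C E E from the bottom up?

C major seventh, second inversion

The pitch classes G, B, C, E arrange in thirds as C–E–G–B: a C major seventh chord.
The lowest note is G, the fifth of the chord, so this is second inversion (figured bass 4/3).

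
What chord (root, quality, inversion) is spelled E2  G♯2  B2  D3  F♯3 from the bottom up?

The pitch classes E, G#, B, D, F# arrange in thirds as E–G#–B–D–F#: an E dominant ninth chord.
E is the root of E dominant ninth; root in the bass means root position.

E dominant ninth, root position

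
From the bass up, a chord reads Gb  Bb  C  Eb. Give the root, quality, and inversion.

C half-diminished seventh, second inversion

Reducing to letter names: Gb, Bb, C, Eb. These stack in thirds as C–Eb–Gb–Bb — a C half-diminished seventh chord.
Gb is the fifth of C half-diminished seventh; fifth in the bass means second inversion (figured bass 4/3).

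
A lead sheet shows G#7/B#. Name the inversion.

first inversion

G#7/B# means G# dominant seventh with B# in the bass. B# is the third of G# dominant seventh (G#–B#–D#–F#), so this is first inversion.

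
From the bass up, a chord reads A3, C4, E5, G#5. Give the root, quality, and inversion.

Reducing to letter names: A, C, E, G#. These stack in thirds as A–C–E–G# — an A minor-major seventh chord.
The lowest note is A, the root of the chord, so this is root position (figured bass 7).

A minor-major seventh, root position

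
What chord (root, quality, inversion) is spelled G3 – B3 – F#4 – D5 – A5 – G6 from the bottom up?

Reducing to letter names: G, B, F#, D, A. These stack in thirds as G–B–D–F#–A — a G major ninth chord.
With the root (G) in the bass, the chord is in root position.

G major ninth, root position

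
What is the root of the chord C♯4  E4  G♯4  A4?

A

Reordering C#, E, G#, A into stacked thirds gives A–C#–E–G#; the bottom of that stack, A, is the root.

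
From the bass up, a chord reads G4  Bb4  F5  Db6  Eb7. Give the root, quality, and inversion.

Eb dominant ninth, first inversion

Reducing to letter names: G, Bb, F, Db, Eb. These stack in thirds as Eb–G–Bb–Db–F — an Eb dominant ninth chord.
With the third (G) in the bass, the chord is in first inversion.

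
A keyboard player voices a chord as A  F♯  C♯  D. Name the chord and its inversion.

D major seventh, second inversion

The pitch classes A, F#, C#, D arrange in thirds as D–F#–A–C#: a D major seventh chord.
The lowest note is A, the fifth of the chord, so this is second inversion (figured bass 4/3).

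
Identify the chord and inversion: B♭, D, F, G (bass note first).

The distinct note names are Bb, D, F, G. Stacked in thirds they read G–Bb–D–F, which is a minor seventh chord on G.
The lowest note is Bb, the third of the chord, so this is first inversion (figured bass 6/5).

G minor seventh, first inversion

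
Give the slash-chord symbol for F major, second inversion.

Fmaj/C

Second inversion of F major has the fifth (C) in the bass. As a slash chord: Fmaj/C.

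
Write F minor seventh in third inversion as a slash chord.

Fm7/Eb

Third inversion of F minor seventh has the seventh (Eb) in the bass. As a slash chord: Fm7/Eb.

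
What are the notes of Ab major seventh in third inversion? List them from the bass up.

G, Ab, C, Eb

The chord tones are Ab–C–Eb–G. With the seventh (G) lowest for third inversion: G, Ab, C, Eb.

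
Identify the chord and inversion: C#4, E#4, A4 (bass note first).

The pitch classes C#, E#, A arrange in thirds as A–C#–E#: an A augmented triad.
C# is the third of A augmented; third in the bass means first inversion (figured bass 6).

A augmented, first inversion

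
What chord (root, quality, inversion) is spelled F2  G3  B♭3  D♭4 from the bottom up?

G half-diminished seventh, third inversion

The distinct note names are F, G, Bb, Db. Stacked in thirds they read G–Bb–Db–F, which is a half-diminished seventh chord on G.
F is the seventh of G half-diminished seventh; seventh in the bass means third inversion (figured bass 4/2).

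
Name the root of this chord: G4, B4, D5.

G

Reordering G, B, D into stacked thirds gives G–B–D; the bottom of that stack, G, is the root.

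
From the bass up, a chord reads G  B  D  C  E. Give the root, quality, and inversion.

C major ninth, second inversion

The distinct note names are G, B, D, C, E. Stacked in thirds they read C–E–G–B–D, which is a major ninth chord on C.
G is the fifth of C major ninth; fifth in the bass means second inversion.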